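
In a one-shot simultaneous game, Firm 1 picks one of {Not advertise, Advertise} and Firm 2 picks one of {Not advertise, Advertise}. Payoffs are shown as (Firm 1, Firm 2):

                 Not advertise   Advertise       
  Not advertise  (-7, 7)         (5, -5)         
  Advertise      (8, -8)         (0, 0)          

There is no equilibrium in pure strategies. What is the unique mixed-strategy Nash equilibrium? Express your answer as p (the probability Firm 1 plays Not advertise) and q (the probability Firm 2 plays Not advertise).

p = 2/5, q = 1/4

In a mixed equilibrium Firm 2 is indifferent between Not advertise and Advertise; this condition fixes p.
  Firm 2's payoff from Not advertise: p·7 + (1−p)·(-8) = 15p - 8
  Firm 2's payoff from Advertise: p·(-5) + (1−p)·0 = -5p
  15p - 8 = -5p  ⇒  20p = 8  ⇒  p = 2/5.
In a mixed equilibrium Firm 1 is indifferent between Not advertise and Advertise; this condition fixes q.
  Firm 1's expected payoff from Not advertise: q·(-7) + (1−q)·5 = -12q + 5
  Firm 1's expected payoff from Advertise: q·8 + (1−q)·0 = 8q
  -12q + 5 = 8q  ⇒  -20q = -5  ⇒  q = 1/4.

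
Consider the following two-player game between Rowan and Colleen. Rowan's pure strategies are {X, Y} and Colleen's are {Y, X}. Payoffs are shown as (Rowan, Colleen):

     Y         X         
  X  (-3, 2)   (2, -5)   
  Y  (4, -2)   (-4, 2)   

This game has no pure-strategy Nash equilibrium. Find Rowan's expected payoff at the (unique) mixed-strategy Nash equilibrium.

-4/13

Colleen's mix must leave Rowan indifferent between X and Y.
  Rowan's payoff to X: q·(-3) + (1−q)·2 = -5q + 2
  Rowan's payoff to Y: q·4 + (1−q)·(-4) = 8q - 4
  -5q + 2 = 8q - 4  ⇒  -13q = -6  ⇒  q = 6/13.
At equilibrium Rowan is indifferent across rows, so Rowan's payoff equals the payoff from X: (6/13)·(-3) + (7/13)·2 = -4/13.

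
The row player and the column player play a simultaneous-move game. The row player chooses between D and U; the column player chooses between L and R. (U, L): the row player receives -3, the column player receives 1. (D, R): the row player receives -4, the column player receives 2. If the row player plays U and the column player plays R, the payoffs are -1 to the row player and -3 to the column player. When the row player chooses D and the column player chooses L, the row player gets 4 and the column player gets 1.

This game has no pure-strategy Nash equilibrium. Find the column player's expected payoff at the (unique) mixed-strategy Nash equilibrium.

In a mixed equilibrium the column player is indifferent between L and R; this condition fixes p.
  the column player's payoff to L: p·1 + (1−p)·1 = 1
  the column player's payoff to R: p·2 + (1−p)·(-3) = 5p - 3
  1 = 5p - 3  ⇒  -5p = -4  ⇒  p = 4/5.
At equilibrium the column player is indifferent across columns, so the column player's payoff equals the payoff from L: (4/5)·1 + (1/5)·1 = 1.

1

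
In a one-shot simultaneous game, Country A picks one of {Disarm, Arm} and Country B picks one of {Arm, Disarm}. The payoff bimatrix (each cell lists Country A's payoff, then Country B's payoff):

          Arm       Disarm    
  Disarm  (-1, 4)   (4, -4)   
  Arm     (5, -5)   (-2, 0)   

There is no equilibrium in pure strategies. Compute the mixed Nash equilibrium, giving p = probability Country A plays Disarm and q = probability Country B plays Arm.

For Country B to be willing to mix, Country B must be indifferent between Arm and Disarm, which pins down Country A's mix.
  Country B's expected payoff from Arm: p·4 + (1−p)·(-5) = 9p - 5
  Country B's expected payoff from Disarm: p·(-4) + (1−p)·0 = -4p
  9p - 5 = -4p  ⇒  13p = 5  ⇒  p = 5/13.
For Country A to be willing to mix, Country A must be indifferent between Disarm and Arm, which pins down Country B's mix.
  Country A's expected payoff from Disarm: q·(-1) + (1−q)·4 = -5q + 4
  Country A's expected payoff from Arm: q·5 + (1−q)·(-2) = 7q - 2
  -5q + 4 = 7q - 2  ⇒  -12q = -6  ⇒  q = 1/2.

p = 5/13, q = 1/2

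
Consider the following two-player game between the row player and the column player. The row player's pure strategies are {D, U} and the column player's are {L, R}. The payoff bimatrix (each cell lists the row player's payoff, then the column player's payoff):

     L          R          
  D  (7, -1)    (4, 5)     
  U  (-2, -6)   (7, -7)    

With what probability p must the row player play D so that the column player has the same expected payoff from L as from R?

p = 1/7

Set the column player's expected payoff from L equal to that from R:
  the column player's expected payoff from L: p·(-1) + (1−p)·(-6) = 5p - 6
  the column player's expected payoff from R: p·5 + (1−p)·(-7) = 12p - 7
  5p - 6 = 12p - 7  ⇒  -7p = -1  ⇒  p = 1/7.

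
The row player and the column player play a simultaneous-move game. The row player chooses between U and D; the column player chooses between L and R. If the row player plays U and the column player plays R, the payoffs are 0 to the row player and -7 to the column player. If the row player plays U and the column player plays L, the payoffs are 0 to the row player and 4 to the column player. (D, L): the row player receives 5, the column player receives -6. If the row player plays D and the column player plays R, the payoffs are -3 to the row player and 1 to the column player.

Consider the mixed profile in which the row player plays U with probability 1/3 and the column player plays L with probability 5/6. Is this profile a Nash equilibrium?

No

Given the row player's mix p = 1/3, the column player's payoff from L is -8/3 but from R is -5/3. The column player strictly prefers R, so the column player would not mix.
So the proposed profile is not a Nash equilibrium.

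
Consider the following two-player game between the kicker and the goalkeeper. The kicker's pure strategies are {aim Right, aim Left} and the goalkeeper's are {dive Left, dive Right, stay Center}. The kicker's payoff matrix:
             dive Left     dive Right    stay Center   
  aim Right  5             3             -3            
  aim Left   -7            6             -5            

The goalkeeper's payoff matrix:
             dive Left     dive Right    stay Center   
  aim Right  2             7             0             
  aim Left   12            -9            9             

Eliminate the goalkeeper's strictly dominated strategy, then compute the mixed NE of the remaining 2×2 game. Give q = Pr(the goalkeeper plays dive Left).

q = 1/5

The goalkeeper's strategy stay Center is strictly dominated by dive Left: 2 > 0 and 12 > 9. Eliminate stay Center.
For the kicker to be willing to mix, the kicker must be indifferent between aim Right and aim Left, which pins down the goalkeeper's mix.
  the kicker's payoff to aim Right: q·5 + (1−q)·3 = 2q + 3
  the kicker's payoff to aim Left: q·(-7) + (1−q)·6 = -13q + 6
  2q + 3 = -13q + 6  ⇒  15q = 3  ⇒  q = 1/5.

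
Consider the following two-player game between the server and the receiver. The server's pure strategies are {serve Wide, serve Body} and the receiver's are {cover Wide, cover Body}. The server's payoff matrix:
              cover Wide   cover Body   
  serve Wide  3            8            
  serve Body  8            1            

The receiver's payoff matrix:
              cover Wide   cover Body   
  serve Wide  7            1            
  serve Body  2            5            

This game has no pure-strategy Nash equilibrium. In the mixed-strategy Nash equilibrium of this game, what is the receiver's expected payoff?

11/3

For the receiver to be willing to mix, the receiver must be indifferent between cover Wide and cover Body, which pins down the server's mix.
  the receiver's payoff to cover Wide: p·7 + (1−p)·2 = 5p + 2
  the receiver's payoff to cover Body: p·1 + (1−p)·5 = -4p + 5
  5p + 2 = -4p + 5  ⇒  9p = 3  ⇒  p = 1/3.
At equilibrium the receiver is indifferent across columns, so the receiver's payoff equals the payoff from cover Wide: (1/3)·7 + (2/3)·2 = 11/3.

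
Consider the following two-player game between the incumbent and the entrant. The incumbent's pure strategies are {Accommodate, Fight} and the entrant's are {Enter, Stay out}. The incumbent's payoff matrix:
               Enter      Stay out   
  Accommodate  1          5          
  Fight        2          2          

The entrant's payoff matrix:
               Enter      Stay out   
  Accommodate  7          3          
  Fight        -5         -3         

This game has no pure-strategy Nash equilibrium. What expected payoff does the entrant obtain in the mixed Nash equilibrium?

Set the entrant's expected payoff from Enter equal to that from Stay out:
  the entrant's payoff to Enter: p·7 + (1−p)·(-5) = 12p - 5
  the entrant's payoff to Stay out: p·3 + (1−p)·(-3) = 6p - 3
  12p - 5 = 6p - 3  ⇒  6p = 2  ⇒  p = 1/3.
At equilibrium the entrant is indifferent across columns, so the entrant's payoff equals the payoff from Enter: (1/3)·7 + (2/3)·(-5) = -1.

-1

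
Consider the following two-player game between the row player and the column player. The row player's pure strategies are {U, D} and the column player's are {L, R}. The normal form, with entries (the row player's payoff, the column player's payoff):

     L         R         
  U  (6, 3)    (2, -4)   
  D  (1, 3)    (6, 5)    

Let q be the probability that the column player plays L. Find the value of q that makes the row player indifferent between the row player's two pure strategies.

Set the row player's expected payoff from U equal to that from D:
  the row player's expected payoff from U: q·6 + (1−q)·2 = 4q + 2
  the row player's expected payoff from D: q·1 + (1−q)·6 = -5q + 6
  4q + 2 = -5q + 6  ⇒  9q = 4  ⇒  q = 4/9.

q = 4/9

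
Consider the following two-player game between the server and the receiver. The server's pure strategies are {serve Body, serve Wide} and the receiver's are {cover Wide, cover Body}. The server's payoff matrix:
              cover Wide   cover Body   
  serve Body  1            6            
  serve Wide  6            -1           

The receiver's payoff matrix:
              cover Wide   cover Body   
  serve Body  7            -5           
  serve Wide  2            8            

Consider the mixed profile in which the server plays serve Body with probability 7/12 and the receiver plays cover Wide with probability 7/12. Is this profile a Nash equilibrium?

Given the server's mix p = 7/12, the receiver's payoff from cover Wide is 59/12 but from cover Body is 5/12. The receiver strictly prefers cover Wide, so the receiver would not mix.
So the proposed profile is not a Nash equilibrium.

No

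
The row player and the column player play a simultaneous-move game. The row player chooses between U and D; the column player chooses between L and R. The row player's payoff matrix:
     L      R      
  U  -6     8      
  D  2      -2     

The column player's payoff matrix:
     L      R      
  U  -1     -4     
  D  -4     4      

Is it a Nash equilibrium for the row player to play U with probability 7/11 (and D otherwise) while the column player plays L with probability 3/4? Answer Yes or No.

No

Given the row player's mix p = 7/11, the column player's payoff from L is -23/11 but from R is -12/11. The column player strictly prefers R, so the column player would not mix.
So the proposed profile is not a Nash equilibrium.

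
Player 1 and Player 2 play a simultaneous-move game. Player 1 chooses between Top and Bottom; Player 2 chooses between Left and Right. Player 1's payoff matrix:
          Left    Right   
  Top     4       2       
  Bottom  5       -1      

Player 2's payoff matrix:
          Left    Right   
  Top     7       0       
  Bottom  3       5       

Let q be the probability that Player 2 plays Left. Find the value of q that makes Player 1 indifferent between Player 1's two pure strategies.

q = 3/4

For Player 1 to be willing to mix, Player 1 must be indifferent between Top and Bottom, which pins down Player 2's mix.
  Player 1's payoff to Top: q·4 + (1−q)·2 = 2q + 2
  Player 1's payoff to Bottom: q·5 + (1−q)·(-1) = 6q - 1
  2q + 2 = 6q - 1  ⇒  -4q = -3  ⇒  q = 3/4.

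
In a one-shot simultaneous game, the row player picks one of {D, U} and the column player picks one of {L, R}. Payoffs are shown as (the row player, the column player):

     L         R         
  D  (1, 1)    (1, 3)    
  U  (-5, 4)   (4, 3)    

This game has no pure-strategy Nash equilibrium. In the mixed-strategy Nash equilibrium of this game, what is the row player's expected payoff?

1

The row player's indifference between D and U determines the column player's mixing probability q:
  the row player's payoff from D: q·1 + (1−q)·1 = 1
  the row player's payoff from U: q·(-5) + (1−q)·4 = -9q + 4
  1 = -9q + 4  ⇒  9q = 3  ⇒  q = 1/3.
At equilibrium the row player is indifferent across rows, so the row player's payoff equals the payoff from D: (1/3)·1 + (2/3)·1 = 1.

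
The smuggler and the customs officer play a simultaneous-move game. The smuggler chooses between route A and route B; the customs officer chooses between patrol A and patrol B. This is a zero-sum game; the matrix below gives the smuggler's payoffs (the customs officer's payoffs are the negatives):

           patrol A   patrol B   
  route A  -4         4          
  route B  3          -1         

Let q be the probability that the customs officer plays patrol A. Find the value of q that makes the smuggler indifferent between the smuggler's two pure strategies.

The smuggler's indifference between route A and route B determines the customs officer's mixing probability q:
  the smuggler's expected payoff from route A: q·(-4) + (1−q)·4 = -8q + 4
  the smuggler's expected payoff from route B: q·3 + (1−q)·(-1) = 4q - 1
  -8q + 4 = 4q - 1  ⇒  -12q = -5  ⇒  q = 5/12.

q = 5/12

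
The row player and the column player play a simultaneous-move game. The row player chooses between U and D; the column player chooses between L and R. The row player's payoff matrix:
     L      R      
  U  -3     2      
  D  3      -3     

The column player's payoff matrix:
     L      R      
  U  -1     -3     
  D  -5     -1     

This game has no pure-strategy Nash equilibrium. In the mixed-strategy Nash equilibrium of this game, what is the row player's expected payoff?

-3/11

The column player's mix must leave the row player indifferent between U and D.
  the row player's payoff from U: q·(-3) + (1−q)·2 = -5q + 2
  the row player's payoff from D: q·3 + (1−q)·(-3) = 6q - 3
  -5q + 2 = 6q - 3  ⇒  -11q = -5  ⇒  q = 5/11.
At equilibrium the row player is indifferent across rows, so the row player's payoff equals the payoff from U: (5/11)·(-3) + (6/11)·2 = -3/11.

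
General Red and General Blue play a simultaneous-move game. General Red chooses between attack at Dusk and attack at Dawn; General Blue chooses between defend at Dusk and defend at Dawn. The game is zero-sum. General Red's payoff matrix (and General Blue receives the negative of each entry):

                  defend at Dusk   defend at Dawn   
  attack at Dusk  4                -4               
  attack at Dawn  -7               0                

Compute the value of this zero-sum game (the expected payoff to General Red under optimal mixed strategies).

General Red's indifference between attack at Dusk and attack at Dawn determines General Blue's mixing probability q:
  General Red's payoff from attack at Dusk: q·4 + (1−q)·(-4) = 8q - 4
  General Red's payoff from attack at Dawn: q·(-7) + (1−q)·0 = -7q
  8q - 4 = -7q  ⇒  15q = 4  ⇒  q = 4/15.
The value is General Red's expected payoff against this mix (using attack at Dusk): (4/15)·4 + (11/15)·(-4) = -28/15.

v = -28/15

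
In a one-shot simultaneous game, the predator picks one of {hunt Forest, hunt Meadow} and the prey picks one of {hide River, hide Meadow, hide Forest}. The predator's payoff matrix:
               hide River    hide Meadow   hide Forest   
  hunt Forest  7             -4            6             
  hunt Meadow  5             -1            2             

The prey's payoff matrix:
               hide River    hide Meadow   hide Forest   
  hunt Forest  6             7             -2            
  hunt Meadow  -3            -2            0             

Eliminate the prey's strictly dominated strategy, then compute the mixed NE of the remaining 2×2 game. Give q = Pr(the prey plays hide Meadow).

The prey's strategy hide River is strictly dominated by hide Meadow: 7 > 6 and -2 > -3. Eliminate hide River.
Set the predator's expected payoff from hunt Forest equal to that from hunt Meadow:
  the predator's payoff from hunt Forest: q·(-4) + (1−q)·6 = -10q + 6
  the predator's payoff from hunt Meadow: q·(-1) + (1−q)·2 = -3q + 2
  -10q + 6 = -3q + 2  ⇒  -7q = -4  ⇒  q = 4/7.

q = 4/7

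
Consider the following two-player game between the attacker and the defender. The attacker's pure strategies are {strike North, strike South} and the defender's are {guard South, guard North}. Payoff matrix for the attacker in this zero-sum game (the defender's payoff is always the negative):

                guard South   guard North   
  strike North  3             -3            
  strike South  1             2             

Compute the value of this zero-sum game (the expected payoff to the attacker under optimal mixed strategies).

v = 9/7

In a mixed equilibrium the attacker is indifferent between strike North and strike South; this condition fixes q.
  the attacker's payoff from strike North: q·3 + (1−q)·(-3) = 6q - 3
  the attacker's payoff from strike South: q·1 + (1−q)·2 = -q + 2
  6q - 3 = -q + 2  ⇒  7q = 5  ⇒  q = 5/7.
The value is the attacker's expected payoff against this mix (using strike North): (5/7)·3 + (2/7)·(-3) = 9/7.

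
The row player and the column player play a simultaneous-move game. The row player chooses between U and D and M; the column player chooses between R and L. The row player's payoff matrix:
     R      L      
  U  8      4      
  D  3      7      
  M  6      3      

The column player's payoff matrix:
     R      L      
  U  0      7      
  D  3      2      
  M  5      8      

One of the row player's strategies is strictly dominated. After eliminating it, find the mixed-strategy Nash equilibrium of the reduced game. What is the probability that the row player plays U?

p = 1/8

The row player's strategy M is strictly dominated by U: 8 > 6 and 4 > 3. Eliminate M.
The row player's mix must leave the column player indifferent between R and L.
  the column player's payoff to R: p·0 + (1−p)·3 = -3p + 3
  the column player's payoff to L: p·7 + (1−p)·2 = 5p + 2
  -3p + 3 = 5p + 2  ⇒  -8p = -1  ⇒  p = 1/8.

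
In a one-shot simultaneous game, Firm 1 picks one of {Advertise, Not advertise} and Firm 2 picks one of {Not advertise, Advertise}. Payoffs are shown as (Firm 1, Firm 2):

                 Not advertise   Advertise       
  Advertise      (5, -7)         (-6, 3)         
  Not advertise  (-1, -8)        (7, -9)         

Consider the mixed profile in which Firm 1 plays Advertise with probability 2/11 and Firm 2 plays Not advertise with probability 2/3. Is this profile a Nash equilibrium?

No

Given Firm 1's mix p = 2/11, Firm 2's payoff from Not advertise is -86/11 but from Advertise is -75/11. Firm 2 strictly prefers Advertise, so Firm 2 would not mix.
So the proposed profile is not a Nash equilibrium.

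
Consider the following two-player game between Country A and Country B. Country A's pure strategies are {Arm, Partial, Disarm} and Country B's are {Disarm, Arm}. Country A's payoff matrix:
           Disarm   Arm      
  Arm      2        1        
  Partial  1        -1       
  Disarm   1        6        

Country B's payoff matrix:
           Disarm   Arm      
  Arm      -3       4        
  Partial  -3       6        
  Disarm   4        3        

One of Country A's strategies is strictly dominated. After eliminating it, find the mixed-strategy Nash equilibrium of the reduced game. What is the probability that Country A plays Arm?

Country A's strategy Partial is strictly dominated by Arm: 2 > 1 and 1 > -1. Eliminate Partial.
Country A's mix must leave Country B indifferent between Disarm and Arm.
  Country B's payoff to Disarm: p·(-3) + (1−p)·4 = -7p + 4
  Country B's payoff to Arm: p·4 + (1−p)·3 = p + 3
  -7p + 4 = p + 3  ⇒  -8p = -1  ⇒  p = 1/8.

p = 1/8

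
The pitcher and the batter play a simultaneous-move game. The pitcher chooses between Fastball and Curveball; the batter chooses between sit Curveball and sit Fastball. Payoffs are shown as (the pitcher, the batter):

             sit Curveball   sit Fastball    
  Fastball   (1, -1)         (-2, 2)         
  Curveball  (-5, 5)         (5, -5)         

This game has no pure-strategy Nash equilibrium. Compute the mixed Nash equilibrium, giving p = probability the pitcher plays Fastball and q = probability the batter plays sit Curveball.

p = 10/13, q = 7/13

For the batter to be willing to mix, the batter must be indifferent between sit Curveball and sit Fastball, which pins down the pitcher's mix.
  the batter's payoff to sit Curveball: p·(-1) + (1−p)·5 = -6p + 5
  the batter's payoff to sit Fastball: p·2 + (1−p)·(-5) = 7p - 5
  -6p + 5 = 7p - 5  ⇒  -13p = -10  ⇒  p = 10/13.
Set the pitcher's expected payoff from Fastball equal to that from Curveball:
  the pitcher's payoff from Fastball: q·1 + (1−q)·(-2) = 3q - 2
  the pitcher's payoff from Curveball: q·(-5) + (1−q)·5 = -10q + 5
  3q - 2 = -10q + 5  ⇒  13q = 7  ⇒  q = 7/13.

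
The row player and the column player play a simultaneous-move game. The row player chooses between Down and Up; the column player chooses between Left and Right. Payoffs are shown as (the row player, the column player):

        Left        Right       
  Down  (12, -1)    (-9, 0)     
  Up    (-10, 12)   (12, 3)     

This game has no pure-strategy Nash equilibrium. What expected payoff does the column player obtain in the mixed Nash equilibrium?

In a mixed equilibrium the column player is indifferent between Left and Right; this condition fixes p.
  the column player's payoff to Left: p·(-1) + (1−p)·12 = -13p + 12
  the column player's payoff to Right: p·0 + (1−p)·3 = -3p + 3
  -13p + 12 = -3p + 3  ⇒  -10p = -9  ⇒  p = 9/10.
At equilibrium the column player is indifferent across columns, so the column player's payoff equals the payoff from Left: (9/10)·(-1) + (1/10)·12 = 3/10.

3/10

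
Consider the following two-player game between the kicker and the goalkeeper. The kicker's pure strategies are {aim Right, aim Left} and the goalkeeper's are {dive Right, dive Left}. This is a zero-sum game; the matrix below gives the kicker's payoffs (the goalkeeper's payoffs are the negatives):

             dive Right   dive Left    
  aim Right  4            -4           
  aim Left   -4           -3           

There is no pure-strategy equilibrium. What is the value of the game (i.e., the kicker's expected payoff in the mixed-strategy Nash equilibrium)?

v = -28/9

Set the kicker's expected payoff from aim Right equal to that from aim Left:
  the kicker's payoff from aim Right: q·4 + (1−q)·(-4) = 8q - 4
  the kicker's payoff from aim Left: q·(-4) + (1−q)·(-3) = -q - 3
  8q - 4 = -q - 3  ⇒  9q = 1  ⇒  q = 1/9.
The value is the kicker's expected payoff against this mix (using aim Right): (1/9)·4 + (8/9)·(-4) = -28/9.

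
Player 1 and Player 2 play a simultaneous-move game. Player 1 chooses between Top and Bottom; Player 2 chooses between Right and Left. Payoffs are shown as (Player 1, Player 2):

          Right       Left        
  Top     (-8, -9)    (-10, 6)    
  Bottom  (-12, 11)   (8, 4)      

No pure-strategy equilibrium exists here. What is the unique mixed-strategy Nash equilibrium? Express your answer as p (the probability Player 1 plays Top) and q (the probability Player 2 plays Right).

p = 7/22, q = 9/11

Player 2's indifference between Right and Left determines Player 1's mixing probability p:
  Player 2's payoff from Right: p·(-9) + (1−p)·11 = -20p + 11
  Player 2's payoff from Left: p·6 + (1−p)·4 = 2p + 4
  -20p + 11 = 2p + 4  ⇒  -22p = -7  ⇒  p = 7/22.
In a mixed equilibrium Player 1 is indifferent between Top and Bottom; this condition fixes q.
  Player 1's payoff from Top: q·(-8) + (1−q)·(-10) = 2q - 10
  Player 1's payoff from Bottom: q·(-12) + (1−q)·8 = -20q + 8
  2q - 10 = -20q + 8  ⇒  22q = 18  ⇒  q = 9/11.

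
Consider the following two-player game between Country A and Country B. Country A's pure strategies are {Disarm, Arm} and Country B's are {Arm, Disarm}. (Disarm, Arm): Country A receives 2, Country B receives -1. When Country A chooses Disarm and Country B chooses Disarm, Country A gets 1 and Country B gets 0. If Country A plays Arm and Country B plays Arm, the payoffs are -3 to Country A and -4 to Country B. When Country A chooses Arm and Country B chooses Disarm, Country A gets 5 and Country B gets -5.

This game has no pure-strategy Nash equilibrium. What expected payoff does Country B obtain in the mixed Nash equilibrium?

Country B's indifference between Arm and Disarm determines Country A's mixing probability p:
  Country B's payoff from Arm: p·(-1) + (1−p)·(-4) = 3p - 4
  Country B's payoff from Disarm: p·0 + (1−p)·(-5) = 5p - 5
  3p - 4 = 5p - 5  ⇒  -2p = -1  ⇒  p = 1/2.
At equilibrium Country B is indifferent across columns, so Country B's payoff equals the payoff from Arm: (1/2)·(-1) + (1/2)·(-4) = -5/2.

-5/2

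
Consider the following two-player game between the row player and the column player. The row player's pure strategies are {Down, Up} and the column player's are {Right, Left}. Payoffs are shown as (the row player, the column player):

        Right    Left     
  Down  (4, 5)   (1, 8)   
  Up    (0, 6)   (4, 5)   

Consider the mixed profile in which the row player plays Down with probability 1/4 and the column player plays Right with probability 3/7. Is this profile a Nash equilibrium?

Check the column player's indifference given the row player's mix p = 1/4:
  payoff from Right = 23/4; payoff from Left = 23/4 — equal.
Check the row player's indifference given the column player's mix q = 3/7:
  payoff from Down = 16/7; payoff from Up = 16/7 — equal.
Both players are indifferent, so neither can profitably deviate.

Yes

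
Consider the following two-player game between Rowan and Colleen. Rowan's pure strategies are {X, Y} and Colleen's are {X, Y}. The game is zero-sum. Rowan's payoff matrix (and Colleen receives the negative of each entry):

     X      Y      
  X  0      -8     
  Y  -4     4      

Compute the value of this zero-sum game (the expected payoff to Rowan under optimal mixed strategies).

Set Rowan's expected payoff from X equal to that from Y:
  Rowan's expected payoff from X: q·0 + (1−q)·(-8) = 8q - 8
  Rowan's expected payoff from Y: q·(-4) + (1−q)·4 = -8q + 4
  8q - 8 = -8q + 4  ⇒  16q = 12  ⇒  q = 3/4.
The value is Rowan's expected payoff against this mix (using X): (3/4)·0 + (1/4)·(-8) = -2.

v = -2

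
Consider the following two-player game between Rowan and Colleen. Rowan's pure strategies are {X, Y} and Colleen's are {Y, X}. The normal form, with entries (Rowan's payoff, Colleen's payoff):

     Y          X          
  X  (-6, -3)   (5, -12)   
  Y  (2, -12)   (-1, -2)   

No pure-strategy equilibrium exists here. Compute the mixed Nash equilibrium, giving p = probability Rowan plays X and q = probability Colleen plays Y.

p = 10/19, q = 3/7

In a mixed equilibrium Colleen is indifferent between Y and X; this condition fixes p.
  Colleen's payoff from Y: p·(-3) + (1−p)·(-12) = 9p - 12
  Colleen's payoff from X: p·(-12) + (1−p)·(-2) = -10p - 2
  9p - 12 = -10p - 2  ⇒  19p = 10  ⇒  p = 10/19.
For Rowan to be willing to mix, Rowan must be indifferent between X and Y, which pins down Colleen's mix.
  Rowan's payoff from X: q·(-6) + (1−q)·5 = -11q + 5
  Rowan's payoff from Y: q·2 + (1−q)·(-1) = 3q - 1
  -11q + 5 = 3q - 1  ⇒  -14q = -6  ⇒  q = 3/7.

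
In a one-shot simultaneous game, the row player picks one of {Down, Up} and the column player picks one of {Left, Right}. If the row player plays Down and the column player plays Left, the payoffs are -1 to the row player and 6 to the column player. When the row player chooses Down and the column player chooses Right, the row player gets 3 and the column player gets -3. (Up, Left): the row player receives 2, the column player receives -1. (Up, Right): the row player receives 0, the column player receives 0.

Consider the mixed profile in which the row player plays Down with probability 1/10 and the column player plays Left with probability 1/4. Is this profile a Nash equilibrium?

Given the column player's mix q = 1/4, the row player's payoff from Down is 2 but from Up is 1/2. The row player strictly prefers Down, so the row player would not mix.
So the proposed profile is not a Nash equilibrium.

No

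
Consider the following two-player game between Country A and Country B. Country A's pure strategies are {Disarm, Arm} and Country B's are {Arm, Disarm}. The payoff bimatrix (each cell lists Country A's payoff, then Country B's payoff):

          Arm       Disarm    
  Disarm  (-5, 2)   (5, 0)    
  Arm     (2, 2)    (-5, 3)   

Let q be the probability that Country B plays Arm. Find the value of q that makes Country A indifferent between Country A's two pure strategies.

Country A's indifference between Disarm and Arm determines Country B's mixing probability q:
  Country A's expected payoff from Disarm: q·(-5) + (1−q)·5 = -10q + 5
  Country A's expected payoff from Arm: q·2 + (1−q)·(-5) = 7q - 5
  -10q + 5 = 7q - 5  ⇒  -17q = -10  ⇒  q = 10/17.

q = 10/17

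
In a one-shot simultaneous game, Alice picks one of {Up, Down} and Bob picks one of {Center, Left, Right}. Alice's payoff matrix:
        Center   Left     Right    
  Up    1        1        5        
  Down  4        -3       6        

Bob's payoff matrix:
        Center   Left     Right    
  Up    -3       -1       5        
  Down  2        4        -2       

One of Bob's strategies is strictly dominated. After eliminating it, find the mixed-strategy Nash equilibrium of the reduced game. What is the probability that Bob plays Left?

Bob's strategy Center is strictly dominated by Left: -1 > -3 and 4 > 2. Eliminate Center.
In a mixed equilibrium Alice is indifferent between Up and Down; this condition fixes q.
  Alice's payoff from Up: q·1 + (1−q)·5 = -4q + 5
  Alice's payoff from Down: q·(-3) + (1−q)·6 = -9q + 6
  -4q + 5 = -9q + 6  ⇒  5q = 1  ⇒  q = 1/5.

q = 1/5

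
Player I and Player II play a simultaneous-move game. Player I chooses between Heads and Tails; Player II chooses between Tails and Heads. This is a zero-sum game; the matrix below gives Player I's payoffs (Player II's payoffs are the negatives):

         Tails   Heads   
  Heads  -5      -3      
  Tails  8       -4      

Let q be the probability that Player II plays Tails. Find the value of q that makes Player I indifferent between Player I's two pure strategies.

Player II's mix must leave Player I indifferent between Heads and Tails.
  Player I's payoff to Heads: q·(-5) + (1−q)·(-3) = -2q - 3
  Player I's payoff to Tails: q·8 + (1−q)·(-4) = 12q - 4
  -2q - 3 = 12q - 4  ⇒  -14q = -1  ⇒  q = 1/14.

q = 1/14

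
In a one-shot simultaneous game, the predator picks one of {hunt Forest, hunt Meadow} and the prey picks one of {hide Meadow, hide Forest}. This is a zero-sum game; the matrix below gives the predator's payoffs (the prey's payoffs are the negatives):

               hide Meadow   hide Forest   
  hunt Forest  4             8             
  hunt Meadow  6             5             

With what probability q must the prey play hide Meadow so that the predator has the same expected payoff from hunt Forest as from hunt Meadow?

Set the predator's expected payoff from hunt Forest equal to that from hunt Meadow:
  the predator's expected payoff from hunt Forest: q·4 + (1−q)·8 = -4q + 8
  the predator's expected payoff from hunt Meadow: q·6 + (1−q)·5 = q + 5
  -4q + 8 = q + 5  ⇒  -5q = -3  ⇒  q = 3/5.

q = 3/5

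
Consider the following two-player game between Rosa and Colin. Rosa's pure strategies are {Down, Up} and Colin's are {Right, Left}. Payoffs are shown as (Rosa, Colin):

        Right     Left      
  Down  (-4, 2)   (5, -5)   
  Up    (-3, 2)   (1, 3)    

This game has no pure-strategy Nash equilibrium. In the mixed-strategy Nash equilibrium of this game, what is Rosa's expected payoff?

Rosa's indifference between Down and Up determines Colin's mixing probability q:
  Rosa's payoff from Down: q·(-4) + (1−q)·5 = -9q + 5
  Rosa's payoff from Up: q·(-3) + (1−q)·1 = -4q + 1
  -9q + 5 = -4q + 1  ⇒  -5q = -4  ⇒  q = 4/5.
At equilibrium Rosa is indifferent across rows, so Rosa's payoff equals the payoff from Down: (4/5)·(-4) + (1/5)·5 = -11/5.

-11/5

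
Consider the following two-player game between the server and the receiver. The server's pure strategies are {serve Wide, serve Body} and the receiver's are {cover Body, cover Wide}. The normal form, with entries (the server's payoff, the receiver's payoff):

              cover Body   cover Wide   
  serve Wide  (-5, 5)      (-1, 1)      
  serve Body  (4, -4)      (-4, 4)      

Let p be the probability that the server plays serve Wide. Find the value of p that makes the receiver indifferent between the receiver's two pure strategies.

Set the receiver's expected payoff from cover Body equal to that from cover Wide:
  the receiver's expected payoff from cover Body: p·5 + (1−p)·(-4) = 9p - 4
  the receiver's expected payoff from cover Wide: p·1 + (1−p)·4 = -3p + 4
  9p - 4 = -3p + 4  ⇒  12p = 8  ⇒  p = 2/3.

p = 2/3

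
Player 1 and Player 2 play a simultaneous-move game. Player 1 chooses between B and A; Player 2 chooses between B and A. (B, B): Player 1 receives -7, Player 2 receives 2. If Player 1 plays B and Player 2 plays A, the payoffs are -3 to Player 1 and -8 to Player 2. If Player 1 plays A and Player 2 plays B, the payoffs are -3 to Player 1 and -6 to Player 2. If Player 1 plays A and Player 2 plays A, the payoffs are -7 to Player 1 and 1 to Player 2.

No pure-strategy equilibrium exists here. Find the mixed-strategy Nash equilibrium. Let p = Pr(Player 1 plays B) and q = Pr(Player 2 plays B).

p = 7/17, q = 1/2

Player 1's mix must leave Player 2 indifferent between B and A.
  Player 2's payoff from B: p·2 + (1−p)·(-6) = 8p - 6
  Player 2's payoff from A: p·(-8) + (1−p)·1 = -9p + 1
  8p - 6 = -9p + 1  ⇒  17p = 7  ⇒  p = 7/17.
Player 1's indifference between B and A determines Player 2's mixing probability q:
  Player 1's payoff to B: q·(-7) + (1−q)·(-3) = -4q - 3
  Player 1's payoff to A: q·(-3) + (1−q)·(-7) = 4q - 7
  -4q - 3 = 4q - 7  ⇒  -8q = -4  ⇒  q = 1/2.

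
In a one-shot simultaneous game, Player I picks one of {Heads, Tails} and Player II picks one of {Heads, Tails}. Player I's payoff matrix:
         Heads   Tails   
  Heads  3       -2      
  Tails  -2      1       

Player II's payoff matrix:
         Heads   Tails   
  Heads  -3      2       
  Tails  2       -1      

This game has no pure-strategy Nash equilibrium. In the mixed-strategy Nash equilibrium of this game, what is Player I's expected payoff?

Player II's mix must leave Player I indifferent between Heads and Tails.
  Player I's expected payoff from Heads: q·3 + (1−q)·(-2) = 5q - 2
  Player I's expected payoff from Tails: q·(-2) + (1−q)·1 = -3q + 1
  5q - 2 = -3q + 1  ⇒  8q = 3  ⇒  q = 3/8.
At equilibrium Player I is indifferent across rows, so Player I's payoff equals the payoff from Heads: (3/8)·3 + (5/8)·(-2) = -1/8.

-1/8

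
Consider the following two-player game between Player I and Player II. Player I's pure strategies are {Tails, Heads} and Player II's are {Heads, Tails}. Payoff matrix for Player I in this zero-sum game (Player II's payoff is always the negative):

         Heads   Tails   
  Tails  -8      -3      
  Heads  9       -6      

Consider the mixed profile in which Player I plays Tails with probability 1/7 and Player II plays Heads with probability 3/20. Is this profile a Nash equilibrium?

Given Player I's mix p = 1/7, Player II's payoff from Heads is -46/7 but from Tails is 39/7. Player II strictly prefers Tails, so Player II would not mix.
So the proposed profile is not a Nash equilibrium.

No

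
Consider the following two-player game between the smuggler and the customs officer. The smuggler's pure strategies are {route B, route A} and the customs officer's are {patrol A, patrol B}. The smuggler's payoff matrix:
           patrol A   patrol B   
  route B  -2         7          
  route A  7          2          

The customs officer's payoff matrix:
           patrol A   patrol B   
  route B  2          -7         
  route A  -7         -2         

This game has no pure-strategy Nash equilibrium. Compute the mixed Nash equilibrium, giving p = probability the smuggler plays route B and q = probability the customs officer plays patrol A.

In a mixed equilibrium the customs officer is indifferent between patrol A and patrol B; this condition fixes p.
  the customs officer's payoff to patrol A: p·2 + (1−p)·(-7) = 9p - 7
  the customs officer's payoff to patrol B: p·(-7) + (1−p)·(-2) = -5p - 2
  9p - 7 = -5p - 2  ⇒  14p = 5  ⇒  p = 5/14.
The smuggler's indifference between route B and route A determines the customs officer's mixing probability q:
  the smuggler's payoff to route B: q·(-2) + (1−q)·7 = -9q + 7
  the smuggler's payoff to route A: q·7 + (1−q)·2 = 5q + 2
  -9q + 7 = 5q + 2  ⇒  -14q = -5  ⇒  q = 5/14.

p = 5/14, q = 5/14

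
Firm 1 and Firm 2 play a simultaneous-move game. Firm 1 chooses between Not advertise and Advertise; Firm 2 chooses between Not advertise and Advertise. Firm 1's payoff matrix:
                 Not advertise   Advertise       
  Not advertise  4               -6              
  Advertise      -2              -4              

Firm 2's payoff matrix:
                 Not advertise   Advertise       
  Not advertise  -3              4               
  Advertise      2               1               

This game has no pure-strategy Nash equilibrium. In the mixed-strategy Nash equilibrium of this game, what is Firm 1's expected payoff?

-7/2

For Firm 1 to be willing to mix, Firm 1 must be indifferent between Not advertise and Advertise, which pins down Firm 2's mix.
  Firm 1's payoff from Not advertise: q·4 + (1−q)·(-6) = 10q - 6
  Firm 1's payoff from Advertise: q·(-2) + (1−q)·(-4) = 2q - 4
  10q - 6 = 2q - 4  ⇒  8q = 2  ⇒  q = 1/4.
At equilibrium Firm 1 is indifferent across rows, so Firm 1's payoff equals the payoff from Not advertise: (1/4)·4 + (3/4)·(-6) = -7/2.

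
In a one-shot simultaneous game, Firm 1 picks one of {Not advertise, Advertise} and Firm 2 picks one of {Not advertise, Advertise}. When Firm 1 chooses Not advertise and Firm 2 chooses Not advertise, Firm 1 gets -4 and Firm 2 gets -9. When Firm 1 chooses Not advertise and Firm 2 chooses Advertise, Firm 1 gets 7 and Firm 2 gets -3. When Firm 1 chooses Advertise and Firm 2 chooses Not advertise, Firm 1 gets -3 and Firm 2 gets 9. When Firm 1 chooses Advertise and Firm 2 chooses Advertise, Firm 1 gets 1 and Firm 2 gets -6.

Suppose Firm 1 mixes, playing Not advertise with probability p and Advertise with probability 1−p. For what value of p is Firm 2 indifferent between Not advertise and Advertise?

p = 5/7

Firm 1's mix must leave Firm 2 indifferent between Not advertise and Advertise.
  Firm 2's payoff from Not advertise: p·(-9) + (1−p)·9 = -18p + 9
  Firm 2's payoff from Advertise: p·(-3) + (1−p)·(-6) = 3p - 6
  -18p + 9 = 3p - 6  ⇒  -21p = -15  ⇒  p = 5/7.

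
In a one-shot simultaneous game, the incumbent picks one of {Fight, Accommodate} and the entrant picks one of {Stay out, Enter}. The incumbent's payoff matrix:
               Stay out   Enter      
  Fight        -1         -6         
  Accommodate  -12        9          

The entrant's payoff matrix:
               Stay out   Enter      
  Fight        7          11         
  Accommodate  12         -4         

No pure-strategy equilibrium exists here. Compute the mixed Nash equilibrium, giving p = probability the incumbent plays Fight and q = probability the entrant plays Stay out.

p = 4/5, q = 15/26

Set the entrant's expected payoff from Stay out equal to that from Enter:
  the entrant's payoff from Stay out: p·7 + (1−p)·12 = -5p + 12
  the entrant's payoff from Enter: p·11 + (1−p)·(-4) = 15p - 4
  -5p + 12 = 15p - 4  ⇒  -20p = -16  ⇒  p = 4/5.
The incumbent's indifference between Fight and Accommodate determines the entrant's mixing probability q:
  the incumbent's expected payoff from Fight: q·(-1) + (1−q)·(-6) = 5q - 6
  the incumbent's expected payoff from Accommodate: q·(-12) + (1−q)·9 = -21q + 9
  5q - 6 = -21q + 9  ⇒  26q = 15  ⇒  q = 15/26.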